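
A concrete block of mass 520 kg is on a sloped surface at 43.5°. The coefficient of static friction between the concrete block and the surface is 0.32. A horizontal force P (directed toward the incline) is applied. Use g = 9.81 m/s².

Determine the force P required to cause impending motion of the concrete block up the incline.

P ≈ 9300 N

At impending motion up the slope, friction acts down-slope at its limit: f = μ_s N.
Perpendicular to the incline: N = m g cos θ + P sin θ.
Along the incline: P cos θ = m g sin θ + μ_s N = m g sin θ + μ_s (m g cos θ + P sin θ).
Solving, P (cos θ − μ_s sin θ) = m g (sin θ + μ_s cos θ), so P = 520×9.81×(sin 43.5° + 0.32 cos 43.5°)/(cos 43.5° − 0.32 sin 43.5°) = 5100×0.9205/0.5051 = 9300 N.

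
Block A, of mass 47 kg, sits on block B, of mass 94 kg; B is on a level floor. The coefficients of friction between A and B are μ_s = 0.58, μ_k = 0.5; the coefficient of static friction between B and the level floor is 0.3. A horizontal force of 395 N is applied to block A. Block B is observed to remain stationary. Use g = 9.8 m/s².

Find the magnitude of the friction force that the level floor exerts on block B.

f ≈ 230 N

Between the blocks, N₁ = m_A g = 460.6 N.
Maximum static friction on A from B: μ_s N₁ = 0.58×460.6 = 267.1 N.
P = 395 N exceeds that limit, so A slips over B and the interface friction becomes kinetic: f₁ = μ_k N₁ = 0.5×460.6 = 230 N.
By Newton's third law B feels 230 N forward from A. With B stationary, the floor's static friction on B balances it: f₂ = 230 N (well within μ_s(m_A+m_B)g = 414.5 N).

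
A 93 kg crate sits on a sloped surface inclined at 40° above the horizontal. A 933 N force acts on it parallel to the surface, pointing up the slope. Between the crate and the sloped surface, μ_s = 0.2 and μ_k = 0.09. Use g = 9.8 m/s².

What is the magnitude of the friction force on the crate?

f ≈ 62.8 N (down the incline)

Normal force: N = m g cos θ = 93 × 9.8 × cos 40° = 698.2 N.
Parallel to the incline, ΣF = 0 gives f = m g sin θ − P = 585.8 − 933 = -347.2 N (up-slope positive).
The static-friction ceiling is μ_s N = 0.2 × 698.2 = 139.6 N.
Since |-347.2| > 139.6 N, static friction cannot hold it; the crate slides up the incline and kinetic friction applies: f = μ_k N = 0.09 × 698.2 = 62.8 N.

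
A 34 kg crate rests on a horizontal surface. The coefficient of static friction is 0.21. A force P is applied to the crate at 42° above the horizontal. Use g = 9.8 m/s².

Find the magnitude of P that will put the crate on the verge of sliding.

P ≈ 79.2 N

N = m g − P sin α (the pull lifts the crate).
At impending slip, P cos α = μ_s N = μ_s (m g − P sin α).
Solving: P (cos α + μ_s sin α) = μ_s m g → P = 0.21×333/(cos 42° + 0.21 sin 42°) = 70/0.8837 = 79.2 N.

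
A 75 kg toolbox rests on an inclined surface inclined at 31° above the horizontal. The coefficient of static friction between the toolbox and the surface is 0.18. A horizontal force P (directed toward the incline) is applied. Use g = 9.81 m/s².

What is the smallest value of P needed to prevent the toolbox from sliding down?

The toolbox tends to slide down (tan θ > μ_s), so at the point of impending slip friction acts up-slope at its limit: f = μ_s N.
Perpendicular to the incline: N = m g cos θ + P sin θ.
Along the incline: P cos θ + μ_s N = m g sin θ, i.e. P cos θ + μ_s (m g cos θ + P sin θ) = m g sin θ.
Solving, P (cos θ + μ_s sin θ) = m g (sin θ − μ_s cos θ), so P = 736×0.3607/0.9499 = 279 N.

P_min ≈ 279 N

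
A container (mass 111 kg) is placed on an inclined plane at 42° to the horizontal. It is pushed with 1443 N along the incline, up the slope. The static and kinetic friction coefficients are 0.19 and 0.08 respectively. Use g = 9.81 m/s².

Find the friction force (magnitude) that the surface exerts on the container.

Normal force: N = m g cos θ = 111 × 9.81 × cos 42° = 809.2 N.
Parallel to the incline, ΣF = 0 gives f = m g sin θ − P = 728.6 − 1443 = -714.4 N (up-slope positive).
The static-friction ceiling is μ_s N = 0.19 × 809.2 = 153.8 N.
|-714.4| exceeds 153.8 N, so the container slips up-slope; friction is kinetic, f = μ_k N = 0.08×809.2 = 64.7 N.

f ≈ 64.7 N (down the incline)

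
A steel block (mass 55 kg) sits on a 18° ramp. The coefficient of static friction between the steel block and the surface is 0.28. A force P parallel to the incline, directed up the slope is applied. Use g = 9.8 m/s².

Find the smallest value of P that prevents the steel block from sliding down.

P_min ≈ 23 N

The steel block tends to slide down (tan θ > μ_s), so at the point of impending slip friction acts up-slope at its limit: f = μ_s N.
P is parallel to the surface, so N = m g cos θ = 513 N.
Along the incline: P + μ_s N = m g sin θ, so P = 167 − 0.28×513 = 23 N.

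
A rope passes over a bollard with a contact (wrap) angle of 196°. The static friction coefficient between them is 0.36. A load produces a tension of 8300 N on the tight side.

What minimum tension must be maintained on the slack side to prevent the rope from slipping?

T_min ≈ 2420 N

Capstan equation at impending slip: T_tight/T_slack = e^{μβ}.
β = 196° = 3.421 rad; e^{μβ} = e^{0.36×3.421} = 3.426.
T_slack = T_tight / e^{μβ} = 8300 / 3.426 = 2420 N.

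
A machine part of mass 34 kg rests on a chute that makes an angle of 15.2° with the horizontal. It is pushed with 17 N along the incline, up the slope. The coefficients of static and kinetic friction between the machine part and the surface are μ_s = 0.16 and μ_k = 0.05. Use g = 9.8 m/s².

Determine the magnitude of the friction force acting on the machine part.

f ≈ 16.1 N (up the incline)

Perpendicular to the surface, N = m g cos θ = 34·9.8·cos 15.2° = 321.5 N.
For equilibrium along the incline the friction force must supply f = m g sin θ − P = 87.36 − 17 = 70.36 N (positive meaning up-slope).
Maximum static friction available: μ_s N = 0.16 × 321.5 = 51.45 N.
|70.36| exceeds 51.45 N, so the machine part slips down-slope; friction is kinetic, f = μ_k N = 0.05×321.5 = 16.1 N.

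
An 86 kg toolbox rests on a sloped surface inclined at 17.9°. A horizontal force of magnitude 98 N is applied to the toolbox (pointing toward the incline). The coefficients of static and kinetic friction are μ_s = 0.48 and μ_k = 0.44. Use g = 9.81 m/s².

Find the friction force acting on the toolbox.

Resolve perpendicular to the incline: N = m g cos θ + P sin θ = 86×9.81×cos 17.9° + 98×sin 17.9° = 832.9 N.
Parallel to the incline: P cos θ − m g sin θ = 93.26 − 259.3 = -166 N; the friction needed to balance this is 166 N acting up the slope.
The limit of static friction is μ_s N = 399.8 N.
|f_req| = 166 ≤ 399.8 N → the toolbox is in equilibrium; friction equals the required value.

f ≈ 166 N (up the incline)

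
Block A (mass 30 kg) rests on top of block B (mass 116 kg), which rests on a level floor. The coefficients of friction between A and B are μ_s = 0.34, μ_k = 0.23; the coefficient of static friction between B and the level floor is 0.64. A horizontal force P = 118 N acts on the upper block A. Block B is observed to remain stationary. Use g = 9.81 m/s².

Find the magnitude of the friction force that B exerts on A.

f ≈ 67.7 N

Between the blocks, N₁ = m_A g = 294.3 N.
Maximum static friction on A from B: μ_s N₁ = 0.34×294.3 = 100.1 N.
Since P = 118 N > 100.1 N, A slides on B; the A–B friction is kinetic: f₁ = μ_k N₁ = 0.23×294.3 = 67.7 N.
B experiences an equal 67.7 N forward from A (third law). B is in equilibrium, so the floor supplies f₂ = 67.7 N of static friction (limit μ_s(m_A+m_B)g = 916.6 N, not exceeded).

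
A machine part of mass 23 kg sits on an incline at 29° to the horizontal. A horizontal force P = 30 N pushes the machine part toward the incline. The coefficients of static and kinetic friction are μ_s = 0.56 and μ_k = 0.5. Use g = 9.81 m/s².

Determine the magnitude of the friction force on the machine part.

f ≈ 83.1 N (up the incline)

The horizontal push has a component P sin θ into the surface, so N = m g cos θ + P sin θ = 197.3 + 14.54 = 211.9 N.
Along the incline, the net driving force (taking up-slope positive) is P cos θ − m g sin θ = 26.24 − 109.4 = -83.15 N, so equilibrium requires friction f = 83.15 N (up-slope).
The limit of static friction is μ_s N = 118.7 N.
Since 83.15 N is within the 118.7 N limit, the machine part stays put and friction is exactly 83.1 N.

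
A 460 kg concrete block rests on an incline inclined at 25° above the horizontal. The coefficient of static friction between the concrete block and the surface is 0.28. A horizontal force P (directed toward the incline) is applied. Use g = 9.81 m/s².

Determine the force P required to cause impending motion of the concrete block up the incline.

At impending motion up the slope, friction acts down-slope at its limit: f = μ_s N.
Perpendicular to the incline: N = m g cos θ + P sin θ.
Along the incline: P cos θ = m g sin θ + μ_s N = m g sin θ + μ_s (m g cos θ + P sin θ).
Solving, P (cos θ − μ_s sin θ) = m g (sin θ + μ_s cos θ), so P = 460×9.81×(sin 25° + 0.28 cos 25°)/(cos 25° − 0.28 sin 25°) = 4510×0.6764/0.788 = 3870 N.

P ≈ 3870 N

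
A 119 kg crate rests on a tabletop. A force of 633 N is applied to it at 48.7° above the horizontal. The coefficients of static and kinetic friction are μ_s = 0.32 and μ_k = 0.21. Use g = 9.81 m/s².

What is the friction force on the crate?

f ≈ 145 N

The vertical component of P reduces the normal force: N = m g − P sin α = 1167 − 475.6 = 691.8 N.
Horizontally, friction must balance P cos α = 417.8 N.
μ_s N = 0.32 × 691.8 = 221.4 N.
The required friction exceeds μ_s N, so the crate moves and f = μ_k N = 145 N.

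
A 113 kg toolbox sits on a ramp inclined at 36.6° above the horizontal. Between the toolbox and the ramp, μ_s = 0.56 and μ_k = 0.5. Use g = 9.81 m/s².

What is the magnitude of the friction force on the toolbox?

Normal force: N = m g cos θ = 113 × 9.81 × cos 36.6° = 889.9 N.
Along the slope the weight component is m g sin θ = 660.9 N; friction must supply exactly this, acting up-slope.
The static-friction ceiling is μ_s N = 0.56 × 889.9 = 498.4 N.
Since |660.9| > 498.4 N, static friction cannot hold it; the toolbox slides down the incline and kinetic friction applies: f = μ_k N = 0.5 × 889.9 = 445 N.

f ≈ 445 N (up the incline)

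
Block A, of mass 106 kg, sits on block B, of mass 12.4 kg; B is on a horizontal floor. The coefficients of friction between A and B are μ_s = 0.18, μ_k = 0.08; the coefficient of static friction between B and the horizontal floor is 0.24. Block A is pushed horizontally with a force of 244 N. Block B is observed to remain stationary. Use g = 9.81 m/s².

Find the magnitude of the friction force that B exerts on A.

f ≈ 83.2 N

Normal force at the A–B interface: N₁ = m_A g = 1040 N.
So the A–B interface can sustain at most μ_s N₁ = 187.2 N of static friction.
Since P = 244 N > 187.2 N, A slides on B; the A–B friction is kinetic: f₁ = μ_k N₁ = 0.08×1040 = 83.2 N.
By Newton's third law B feels 83.2 N forward from A. With B stationary, the floor's static friction on B balances it: f₂ = 83.2 N (well within μ_s(m_A+m_B)g = 278.8 N).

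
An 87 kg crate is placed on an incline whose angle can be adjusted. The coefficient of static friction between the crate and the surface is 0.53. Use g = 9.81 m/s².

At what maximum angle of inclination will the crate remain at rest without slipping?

θ_max ≈ 27.9°

At the slip threshold, m g sin θ = μ_s · m g cos θ, so tan θ = μ_s.
θ_max = arctan(0.53) = 27.9°.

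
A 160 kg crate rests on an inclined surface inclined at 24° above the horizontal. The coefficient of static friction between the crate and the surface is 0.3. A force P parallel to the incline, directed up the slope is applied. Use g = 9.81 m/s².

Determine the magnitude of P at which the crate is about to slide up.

P ≈ 1070 N

At impending motion up the slope, friction acts down-slope at its limit: f = μ_s N.
P is parallel to the surface, so N = m g cos θ = 1430 N.
Along the incline: P = m g sin θ + μ_s N = 638 + 0.3×1430 = 1070 N.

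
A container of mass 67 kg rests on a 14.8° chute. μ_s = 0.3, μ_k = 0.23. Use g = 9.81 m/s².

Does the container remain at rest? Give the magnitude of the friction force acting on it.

N = m g cos θ = 635 N.
Down-slope weight component: m g sin θ = 168 N.
μ_s N = 191 N.
168 ≤ 191 N, so it stays put; friction = 168 N.

f ≈ 168 N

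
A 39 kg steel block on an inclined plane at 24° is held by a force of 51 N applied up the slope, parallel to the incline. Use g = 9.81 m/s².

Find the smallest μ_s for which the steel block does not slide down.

μ_s,min ≈ 0.299

N = m g cos θ = 349.5 N.
Friction must make up the shortfall along the incline: f = m g sin θ − P = 155.6 − 51 = 104.6 N.
At the threshold f = μ_s N, so μ_s,min = 104.6/349.5 = 0.299.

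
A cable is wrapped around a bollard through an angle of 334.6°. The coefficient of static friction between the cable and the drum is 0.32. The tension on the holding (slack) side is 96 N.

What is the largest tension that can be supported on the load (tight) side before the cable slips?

T_max ≈ 622 N

At impending slip the capstan equation gives T₂/T₁ = e^{μβ} with β in radians.
β = 334.6° × π/180 = 5.84 rad.
e^{μβ} = e^{0.32×5.84} = 6.48.
T₂ = T₁ · e^{μβ} = 96 × 6.48 = 622 N.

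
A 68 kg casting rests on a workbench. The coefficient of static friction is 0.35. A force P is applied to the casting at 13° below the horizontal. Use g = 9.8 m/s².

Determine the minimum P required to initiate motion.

N = m g + P sin α (the push presses the casting into the workbench).
At impending slip, P cos α = μ_s N = μ_s (m g + P sin α).
Solving: P (cos α − μ_s sin α) = μ_s m g → P = 0.35×666/(cos 13° − 0.35 sin 13°) = 233/0.8956 = 260 N.

P ≈ 260 N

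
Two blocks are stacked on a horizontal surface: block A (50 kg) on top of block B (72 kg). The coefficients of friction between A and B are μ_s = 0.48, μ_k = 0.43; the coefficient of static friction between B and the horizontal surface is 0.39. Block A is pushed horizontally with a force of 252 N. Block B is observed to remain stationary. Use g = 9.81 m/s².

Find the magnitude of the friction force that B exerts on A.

f ≈ 211 N

Between the blocks, N₁ = m_A g = 490.5 N.
So the A–B interface can sustain at most μ_s N₁ = 235.4 N of static friction.
Since P = 252 N > 235.4 N, A slides on B; the A–B friction is kinetic: f₁ = μ_k N₁ = 0.43×490.5 = 211 N.
By Newton's third law B feels 211 N forward from A. With B stationary, the floor's static friction on B balances it: f₂ = 211 N (well within μ_s(m_A+m_B)g = 466.8 N).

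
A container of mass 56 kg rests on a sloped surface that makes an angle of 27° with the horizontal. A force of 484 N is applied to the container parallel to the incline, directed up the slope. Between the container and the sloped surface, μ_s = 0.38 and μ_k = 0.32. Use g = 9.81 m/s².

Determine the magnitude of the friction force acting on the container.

f ≈ 157 N (down the incline)

Normal force: N = m g cos θ = 56 × 9.81 × cos 27° = 489.5 N.
Parallel to the incline, ΣF = 0 gives f = m g sin θ − P = 249.4 − 484 = -234.6 N (up-slope positive).
Static friction can supply at most μ_s N = 186 N.
|-234.6| exceeds 186 N, so the container slips up-slope; friction is kinetic, f = μ_k N = 0.32×489.5 = 157 N.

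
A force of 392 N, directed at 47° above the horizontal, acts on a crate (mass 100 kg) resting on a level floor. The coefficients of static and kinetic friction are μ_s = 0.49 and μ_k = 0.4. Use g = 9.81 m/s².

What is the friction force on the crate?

f ≈ 267 N

The vertical component of P reduces the normal force: N = m g − P sin α = 981 − 286.7 = 694.3 N.
For equilibrium, f = P cos α = 392×cos 47° = 267.3 N.
μ_s N = 0.49 × 694.3 = 340.2 N.
267.3 ≤ 340.2 N → static; friction equals the required 267 N.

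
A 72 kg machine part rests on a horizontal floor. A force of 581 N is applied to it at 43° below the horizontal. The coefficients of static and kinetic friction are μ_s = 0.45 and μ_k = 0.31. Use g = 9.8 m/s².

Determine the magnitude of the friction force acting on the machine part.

N = m g + P sin α = 705.6 + 581×sin 43° = 1102 N.
For equilibrium, f = P cos α = 581×cos 43° = 424.9 N.
The static-friction limit is μ_s N = 495.8 N.
Since 424.9 N does not exceed the limit, the machine part stays at rest and f = 425 N.

f ≈ 425 N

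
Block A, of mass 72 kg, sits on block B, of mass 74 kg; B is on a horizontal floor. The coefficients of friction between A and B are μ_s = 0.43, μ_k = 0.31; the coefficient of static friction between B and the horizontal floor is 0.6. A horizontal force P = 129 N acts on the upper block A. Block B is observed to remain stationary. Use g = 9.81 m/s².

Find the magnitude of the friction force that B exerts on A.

Normal force at the A–B interface: N₁ = m_A g = 706.3 N.
Maximum static friction on A from B: μ_s N₁ = 0.43×706.3 = 303.7 N.
P = 129 N is within that limit, so A and B move together (both at rest); the A–B friction is simply f₁ = P = 129 N.
By Newton's third law B feels 129 N forward from A. With B stationary, the floor's static friction on B balances it: f₂ = 129 N (well within μ_s(m_A+m_B)g = 859.4 N).

f ≈ 129 N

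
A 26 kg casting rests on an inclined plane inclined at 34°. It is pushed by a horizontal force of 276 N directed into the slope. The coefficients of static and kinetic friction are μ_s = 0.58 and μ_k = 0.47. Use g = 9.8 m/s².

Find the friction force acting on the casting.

f ≈ 86.3 N (down the incline)

Resolve perpendicular to the incline: N = m g cos θ + P sin θ = 26×9.8×cos 34° + 276×sin 34° = 365.6 N.
Along the incline, the net driving force (taking up-slope positive) is P cos θ − m g sin θ = 228.8 − 142.5 = 86.33 N, so equilibrium requires friction f = -86.33 N (down-slope).
The limit of static friction is μ_s N = 212 N.
Since 86.33 N is within the 212 N limit, the casting stays put and friction is exactly 86.3 N.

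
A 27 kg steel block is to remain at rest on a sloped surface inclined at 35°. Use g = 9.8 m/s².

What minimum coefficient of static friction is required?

At the slip threshold m g sin θ = μ_s m g cos θ, so μ_s,min = tan θ.
μ_s,min = tan 35° = 0.7.

μ_s,min ≈ 0.7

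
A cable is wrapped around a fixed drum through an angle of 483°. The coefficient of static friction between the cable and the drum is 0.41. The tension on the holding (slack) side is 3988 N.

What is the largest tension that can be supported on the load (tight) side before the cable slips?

T_max ≈ 126000 N

At impending slip the capstan equation gives T₂/T₁ = e^{μβ} with β in radians.
β = 483° × π/180 = 8.43 rad.
e^{μβ} = e^{0.41×8.43} = 31.7.
T₂ = T₁ · e^{μβ} = 3988 × 31.7 = 126000 N.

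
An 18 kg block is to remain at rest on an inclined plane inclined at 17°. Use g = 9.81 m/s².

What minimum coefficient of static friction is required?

At the slip threshold m g sin θ = μ_s m g cos θ, so μ_s,min = tan θ.
μ_s,min = tan 17° = 0.306.

μ_s,min ≈ 0.306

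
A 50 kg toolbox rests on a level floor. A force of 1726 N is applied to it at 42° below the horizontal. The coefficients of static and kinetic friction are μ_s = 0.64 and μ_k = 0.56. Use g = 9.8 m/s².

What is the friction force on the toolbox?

f ≈ 921 N

Vertical equilibrium gives N = m g + P sin α = 1645 N.
The horizontal driving force is P cos α = 1283 N, so equilibrium needs friction f = 1283 N.
μ_s N = 0.64 × 1645 = 1053 N.
The required friction exceeds μ_s N, so the toolbox moves and f = μ_k N = 921 N.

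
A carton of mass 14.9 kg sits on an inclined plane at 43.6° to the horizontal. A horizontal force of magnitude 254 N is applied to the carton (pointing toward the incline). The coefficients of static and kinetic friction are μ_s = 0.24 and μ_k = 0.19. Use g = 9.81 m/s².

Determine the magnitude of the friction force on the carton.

Normal direction: N = m g cos θ + P sin θ = 281 N.
Along the incline, the net driving force (taking up-slope positive) is P cos θ − m g sin θ = 183.9 − 100.8 = 83.14 N, so equilibrium requires friction f = -83.14 N (down-slope).
Maximum static friction: μ_s N = 0.24 × 281 = 67.44 N.
|f_req| = 83.14 > 67.44 N → the carton slides up the incline; f = μ_k N = 0.19 × 281 = 53.4 N.

f ≈ 53.4 N (down the incline)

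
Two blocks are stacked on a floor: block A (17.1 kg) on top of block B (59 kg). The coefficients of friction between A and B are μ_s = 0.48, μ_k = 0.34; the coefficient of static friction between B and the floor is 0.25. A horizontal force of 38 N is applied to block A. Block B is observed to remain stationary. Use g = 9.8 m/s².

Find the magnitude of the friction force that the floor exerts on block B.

f ≈ 38 N

The normal force B exerts on A is simply A's weight, N₁ = 167.6 N.
So the A–B interface can sustain at most μ_s N₁ = 80.44 N of static friction.
Since P = 38 N ≤ 80.44 N, A does not slip on B; friction on A equals P = 38 N.
B experiences an equal 38 N forward from A (third law). B is in equilibrium, so the floor supplies f₂ = 38 N of static friction (limit μ_s(m_A+m_B)g = 186.4 N, not exceeded).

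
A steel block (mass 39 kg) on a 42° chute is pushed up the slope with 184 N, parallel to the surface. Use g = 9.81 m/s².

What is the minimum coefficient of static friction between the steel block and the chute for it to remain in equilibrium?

N = m g cos θ = 284.3 N.
Friction must make up the shortfall along the incline: f = m g sin θ − P = 256 − 184 = 72 N.
At the threshold f = μ_s N, so μ_s,min = 72/284.3 = 0.253.

μ_s,min ≈ 0.253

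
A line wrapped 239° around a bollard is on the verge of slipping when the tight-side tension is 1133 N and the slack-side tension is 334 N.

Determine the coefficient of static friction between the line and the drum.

T₂/T₁ = e^{μβ} → μ = ln(T₂/T₁)/β.
β = 239° = 4.171 rad.
μ = ln(1133/334)/4.171 = ln(3.392)/4.171 = 0.293.

μ ≈ 0.293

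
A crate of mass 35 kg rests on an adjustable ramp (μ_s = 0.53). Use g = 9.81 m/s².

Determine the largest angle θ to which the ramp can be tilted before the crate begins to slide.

At the slip threshold, m g sin θ = μ_s · m g cos θ, so tan θ = μ_s.
θ_max = arctan(0.53) = 27.9°.

θ_max ≈ 27.9°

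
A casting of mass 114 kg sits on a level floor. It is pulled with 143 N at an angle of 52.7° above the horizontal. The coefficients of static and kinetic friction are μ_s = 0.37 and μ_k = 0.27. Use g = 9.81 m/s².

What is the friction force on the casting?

f ≈ 86.7 N

The vertical component of P reduces the normal force: N = m g − P sin α = 1118 − 113.8 = 1005 N.
The horizontal driving force is P cos α = 86.66 N, so equilibrium needs friction f = 86.66 N.
μ_s N = 0.37 × 1005 = 371.7 N.
Since 86.66 N does not exceed the limit, the casting stays at rest and f = 86.7 N.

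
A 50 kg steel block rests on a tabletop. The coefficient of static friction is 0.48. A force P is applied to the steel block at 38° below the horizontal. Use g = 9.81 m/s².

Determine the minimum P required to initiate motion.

N = m g + P sin α (the push presses the steel block into the tabletop).
At impending slip, P cos α = μ_s N = μ_s (m g + P sin α).
Solving: P (cos α − μ_s sin α) = μ_s m g → P = 0.48×490/(cos 38° − 0.48 sin 38°) = 235/0.4925 = 478 N.

P ≈ 478 N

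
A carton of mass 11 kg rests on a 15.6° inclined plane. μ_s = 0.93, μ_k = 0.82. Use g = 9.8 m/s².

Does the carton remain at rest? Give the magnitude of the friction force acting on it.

f ≈ 29 N

N = m g cos θ = 104 N.
Down-slope weight component: m g sin θ = 29 N.
μ_s N = 96.6 N.
29 ≤ 96.6 N, so it stays put; friction = 29 N.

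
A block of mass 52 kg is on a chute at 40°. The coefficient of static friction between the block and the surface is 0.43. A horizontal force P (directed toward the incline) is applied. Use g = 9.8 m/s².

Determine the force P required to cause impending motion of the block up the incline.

P ≈ 1010 N

At impending motion up the slope, friction acts down-slope at its limit: f = μ_s N.
Perpendicular to the incline: N = m g cos θ + P sin θ.
Along the incline: P cos θ = m g sin θ + μ_s N = m g sin θ + μ_s (m g cos θ + P sin θ).
Solving, P (cos θ − μ_s sin θ) = m g (sin θ + μ_s cos θ), so P = 52×9.8×(sin 40° + 0.43 cos 40°)/(cos 40° − 0.43 sin 40°) = 510×0.9722/0.4896 = 1010 N.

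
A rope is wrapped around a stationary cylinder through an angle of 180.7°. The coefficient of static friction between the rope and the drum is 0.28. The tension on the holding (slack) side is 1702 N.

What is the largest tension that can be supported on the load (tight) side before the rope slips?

T_max ≈ 4120 N

At impending slip the capstan equation gives T₂/T₁ = e^{μβ} with β in radians.
β = 180.7° × π/180 = 3.154 rad.
e^{μβ} = e^{0.28×3.154} = 2.418.
T₂ = T₁ · e^{μβ} = 1702 × 2.418 = 4120 N.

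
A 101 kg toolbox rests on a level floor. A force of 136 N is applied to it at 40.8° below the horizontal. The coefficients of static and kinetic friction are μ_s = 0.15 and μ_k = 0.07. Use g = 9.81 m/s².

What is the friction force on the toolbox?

N = m g + P sin α = 990.8 + 136×sin 40.8° = 1080 N.
The horizontal driving force is P cos α = 103 N, so equilibrium needs friction f = 103 N.
μ_s N = 0.15 × 1080 = 162 N.
Since 103 N does not exceed the limit, the toolbox stays at rest and f = 103 N.

f ≈ 103 N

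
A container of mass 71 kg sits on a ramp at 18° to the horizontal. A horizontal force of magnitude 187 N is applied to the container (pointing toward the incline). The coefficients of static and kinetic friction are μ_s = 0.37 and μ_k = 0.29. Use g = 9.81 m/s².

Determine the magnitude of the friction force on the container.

f ≈ 37.4 N (up the incline)

Normal direction: N = m g cos θ + P sin θ = 720.2 N.
Along the incline, the net driving force (taking up-slope positive) is P cos θ − m g sin θ = 177.8 − 215.2 = -37.39 N, so equilibrium requires friction f = 37.39 N (up-slope).
The limit of static friction is μ_s N = 266.5 N.
Since 37.39 N is within the 266.5 N limit, the container stays put and friction is exactly 37.4 N.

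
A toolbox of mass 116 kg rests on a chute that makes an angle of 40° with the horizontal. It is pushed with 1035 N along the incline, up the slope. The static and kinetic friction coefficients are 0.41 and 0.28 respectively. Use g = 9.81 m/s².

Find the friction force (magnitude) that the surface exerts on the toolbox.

f ≈ 304 N (down the incline)

The normal reaction is N = m g cos θ = 871.7 N.
For equilibrium along the incline the friction force must supply f = m g sin θ − P = 731.5 − 1035 = -303.5 N (positive meaning up-slope).
The static-friction ceiling is μ_s N = 0.41 × 871.7 = 357.4 N.
Since |-303.5| ≤ 357.4 N, static friction is sufficient; f equals the required value, not μ_s N.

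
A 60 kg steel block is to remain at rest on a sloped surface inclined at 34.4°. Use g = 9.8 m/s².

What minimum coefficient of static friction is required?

μ_s,min ≈ 0.685

At the slip threshold m g sin θ = μ_s m g cos θ, so μ_s,min = tan θ.
μ_s,min = tan 34.4° = 0.685.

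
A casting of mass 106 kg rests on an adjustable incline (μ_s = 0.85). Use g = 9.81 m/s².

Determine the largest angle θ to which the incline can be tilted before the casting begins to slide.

At the slip threshold, m g sin θ = μ_s · m g cos θ, so tan θ = μ_s.
θ_max = arctan(0.85) = 40.4°.

θ_max ≈ 40.4°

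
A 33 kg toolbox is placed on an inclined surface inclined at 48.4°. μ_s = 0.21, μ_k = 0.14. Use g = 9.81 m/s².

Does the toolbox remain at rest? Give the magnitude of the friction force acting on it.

N = m g cos θ = 215 N.
Down-slope weight component: m g sin θ = 242 N.
μ_s N = 45.1 N.
242 > 45.1 N, so it slides; kinetic friction f = μ_k N = 0.14×215 = 30.1 N.

f ≈ 30.1 N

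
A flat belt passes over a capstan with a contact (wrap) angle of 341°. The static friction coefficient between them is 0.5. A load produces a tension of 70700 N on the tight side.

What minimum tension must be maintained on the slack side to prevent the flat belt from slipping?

Capstan equation at impending slip: T_tight/T_slack = e^{μβ}.
β = 341° = 5.952 rad; e^{μβ} = e^{0.5×5.952} = 19.61.
T_slack = T_tight / e^{μβ} = 70700 / 19.61 = 3610 N.

T_min ≈ 3610 N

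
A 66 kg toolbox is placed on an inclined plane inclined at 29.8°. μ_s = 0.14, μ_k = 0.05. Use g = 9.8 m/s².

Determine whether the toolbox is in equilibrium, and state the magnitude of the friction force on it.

f ≈ 28.1 N

N = m g cos θ = 561 N.
Down-slope weight component: m g sin θ = 321 N.
μ_s N = 78.6 N.
321 > 78.6 N, so it slides; kinetic friction f = μ_k N = 0.05×561 = 28.1 N.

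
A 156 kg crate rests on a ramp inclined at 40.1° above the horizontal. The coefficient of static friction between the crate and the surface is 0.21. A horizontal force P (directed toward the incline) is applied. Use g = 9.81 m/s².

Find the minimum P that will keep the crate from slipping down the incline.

The crate tends to slide down (tan θ > μ_s), so at the point of impending slip friction acts up-slope at its limit: f = μ_s N.
Perpendicular to the incline: N = m g cos θ + P sin θ.
Along the incline: P cos θ + μ_s N = m g sin θ, i.e. P cos θ + μ_s (m g cos θ + P sin θ) = m g sin θ.
Solving, P (cos θ + μ_s sin θ) = m g (sin θ − μ_s cos θ), so P = 1530×0.4835/0.9002 = 822 N.

P_min ≈ 822 N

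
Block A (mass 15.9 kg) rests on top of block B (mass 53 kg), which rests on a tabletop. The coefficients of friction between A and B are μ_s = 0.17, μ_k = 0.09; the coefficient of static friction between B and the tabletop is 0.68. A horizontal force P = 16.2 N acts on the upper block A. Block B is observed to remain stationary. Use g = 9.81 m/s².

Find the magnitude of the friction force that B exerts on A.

Normal force at the A–B interface: N₁ = m_A g = 156 N.
So the A–B interface can sustain at most μ_s N₁ = 26.52 N of static friction.
P = 16.2 N is within that limit, so A and B move together (both at rest); the A–B friction is simply f₁ = P = 16.2 N.
By Newton's third law B feels 16.2 N forward from A. With B stationary, the floor's static friction on B balances it: f₂ = 16.2 N (well within μ_s(m_A+m_B)g = 459.6 N).

f ≈ 16.2 N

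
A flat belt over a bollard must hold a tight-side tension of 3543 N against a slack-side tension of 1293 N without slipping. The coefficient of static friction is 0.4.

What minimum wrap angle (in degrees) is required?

β_min ≈ 144°

T₂/T₁ = e^{μβ} → β = ln(T₂/T₁)/μ.
β = ln(3543/1293)/0.4 = 1.008/0.4 = 2.52 rad.
In degrees: β = 2.52 × 180/π = 144°.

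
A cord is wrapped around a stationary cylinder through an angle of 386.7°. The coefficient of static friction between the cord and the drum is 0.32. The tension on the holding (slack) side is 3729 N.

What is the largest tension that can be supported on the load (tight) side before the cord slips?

T_max ≈ 32300 N

At impending slip the capstan equation gives T₂/T₁ = e^{μβ} with β in radians.
β = 386.7° × π/180 = 6.749 rad.
e^{μβ} = e^{0.32×6.749} = 8.669.
T₂ = T₁ · e^{μβ} = 3729 × 8.669 = 32300 N.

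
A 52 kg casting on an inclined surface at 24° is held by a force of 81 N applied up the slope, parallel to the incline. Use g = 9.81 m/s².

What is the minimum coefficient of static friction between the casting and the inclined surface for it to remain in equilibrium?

μ_s,min ≈ 0.271

N = m g cos θ = 466 N.
Friction must make up the shortfall along the incline: f = m g sin θ − P = 207.5 − 81 = 126.5 N.
At the threshold f = μ_s N, so μ_s,min = 126.5/466 = 0.271.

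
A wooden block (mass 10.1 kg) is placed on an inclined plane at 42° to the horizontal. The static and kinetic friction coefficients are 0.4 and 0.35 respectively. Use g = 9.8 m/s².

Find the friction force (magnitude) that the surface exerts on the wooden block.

The normal reaction is N = m g cos θ = 73.56 N.
For equilibrium along the incline, friction must balance the weight component: f = m g sin θ = 66.23 N up the slope.
Maximum static friction available: μ_s N = 0.4 × 73.56 = 29.42 N.
Since |66.23| > 29.42 N, static friction cannot hold it; the wooden block slides down the incline and kinetic friction applies: f = μ_k N = 0.35 × 73.56 = 25.7 N.

f ≈ 25.7 N (up the incline)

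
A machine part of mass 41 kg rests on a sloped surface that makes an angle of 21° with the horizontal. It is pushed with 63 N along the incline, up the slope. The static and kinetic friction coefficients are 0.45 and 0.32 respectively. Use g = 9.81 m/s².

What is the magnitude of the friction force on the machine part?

f ≈ 81.1 N (up the incline)

The normal reaction is N = m g cos θ = 375.5 N.
For equilibrium along the incline the friction force must supply f = m g sin θ − P = 144.1 − 63 = 81.14 N (positive meaning up-slope).
Static friction can supply at most μ_s N = 169 N.
Since |81.14| ≤ 169 N, static friction is sufficient; f equals the required value, not μ_s N.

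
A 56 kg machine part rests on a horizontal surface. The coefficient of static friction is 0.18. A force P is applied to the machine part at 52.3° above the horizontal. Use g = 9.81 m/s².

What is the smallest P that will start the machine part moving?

P ≈ 131 N

N = m g − P sin α (the pull lifts the machine part).
At impending slip, P cos α = μ_s N = μ_s (m g − P sin α).
Solving: P (cos α + μ_s sin α) = μ_s m g → P = 0.18×549/(cos 52.3° + 0.18 sin 52.3°) = 98.9/0.7539 = 131 N.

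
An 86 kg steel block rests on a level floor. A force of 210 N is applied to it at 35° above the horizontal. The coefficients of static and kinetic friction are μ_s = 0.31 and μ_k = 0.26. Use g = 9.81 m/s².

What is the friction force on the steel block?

f ≈ 172 N

The vertical component of P reduces the normal force: N = m g − P sin α = 843.7 − 120.5 = 723.2 N.
For equilibrium, f = P cos α = 210×cos 35° = 172 N.
μ_s N = 0.31 × 723.2 = 224.2 N.
Since 172 N does not exceed the limit, the steel block stays at rest and f = 172 N.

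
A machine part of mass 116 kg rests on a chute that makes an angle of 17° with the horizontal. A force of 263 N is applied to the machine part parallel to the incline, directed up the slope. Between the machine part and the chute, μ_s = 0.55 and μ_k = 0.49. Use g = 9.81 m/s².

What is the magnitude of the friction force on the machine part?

Perpendicular to the surface, N = m g cos θ = 116·9.81·cos 17° = 1088 N.
Parallel to the incline, ΣF = 0 gives f = m g sin θ − P = 332.7 − 263 = 69.71 N (up-slope positive).
Maximum static friction available: μ_s N = 0.55 × 1088 = 598.5 N.
Since |69.71| ≤ 598.5 N, no slip — friction simply equals what equilibrium demands.

f ≈ 69.7 N (up the incline)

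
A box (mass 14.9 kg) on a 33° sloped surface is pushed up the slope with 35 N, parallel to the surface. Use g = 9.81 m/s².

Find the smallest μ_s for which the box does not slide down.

N = m g cos θ = 122.6 N.
Friction must make up the shortfall along the incline: f = m g sin θ − P = 79.61 − 35 = 44.61 N.
At the threshold f = μ_s N, so μ_s,min = 44.61/122.6 = 0.364.

μ_s,min ≈ 0.364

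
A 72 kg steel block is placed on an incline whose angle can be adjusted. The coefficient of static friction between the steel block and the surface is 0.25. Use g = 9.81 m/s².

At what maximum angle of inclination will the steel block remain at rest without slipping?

At the slip threshold, m g sin θ = μ_s · m g cos θ, so tan θ = μ_s.
θ_max = arctan(0.25) = 14°.

θ_max ≈ 14°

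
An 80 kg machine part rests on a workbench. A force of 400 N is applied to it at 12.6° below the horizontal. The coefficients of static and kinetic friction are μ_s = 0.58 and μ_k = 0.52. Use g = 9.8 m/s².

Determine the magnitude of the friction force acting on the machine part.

The vertical component of P adds to the normal force: N = m g + P sin α = 784 + 87.26 = 871.3 N.
For equilibrium, f = P cos α = 400×cos 12.6° = 390.4 N.
The static-friction limit is μ_s N = 505.3 N.
Since 390.4 N does not exceed the limit, the machine part stays at rest and f = 390 N.

f ≈ 390 N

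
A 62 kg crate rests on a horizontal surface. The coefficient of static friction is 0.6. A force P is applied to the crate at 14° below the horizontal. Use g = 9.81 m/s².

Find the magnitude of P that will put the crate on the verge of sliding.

P ≈ 442 N

N = m g + P sin α (the push presses the crate into the horizontal surface).
At impending slip, P cos α = μ_s N = μ_s (m g + P sin α).
Solving: P (cos α − μ_s sin α) = μ_s m g → P = 0.6×608/(cos 14° − 0.6 sin 14°) = 365/0.8251 = 442 N.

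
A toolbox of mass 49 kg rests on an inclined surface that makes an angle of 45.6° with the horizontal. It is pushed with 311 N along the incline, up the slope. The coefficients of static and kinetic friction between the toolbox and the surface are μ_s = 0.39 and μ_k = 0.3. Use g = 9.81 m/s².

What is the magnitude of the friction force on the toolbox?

f ≈ 32.4 N (up the incline)

Normal force: N = m g cos θ = 49 × 9.81 × cos 45.6° = 336.3 N.
The friction needed for equilibrium is m g sin θ − P = 343.4 − 311 = 32.44 N, measured positive up-slope.
Maximum static friction available: μ_s N = 0.39 × 336.3 = 131.2 N.
Since |32.44| ≤ 131.2 N, no slip — friction simply equals what equilibrium demands.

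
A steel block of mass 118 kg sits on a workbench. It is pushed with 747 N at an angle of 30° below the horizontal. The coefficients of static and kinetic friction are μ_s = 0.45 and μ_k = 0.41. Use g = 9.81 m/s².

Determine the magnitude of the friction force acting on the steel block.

f ≈ 647 N

Vertical equilibrium gives N = m g + P sin α = 1531 N.
The horizontal driving force is P cos α = 646.9 N, so equilibrium needs friction f = 646.9 N.
μ_s N = 0.45 × 1531 = 689 N.
Since 646.9 N does not exceed the limit, the steel block stays at rest and f = 647 N.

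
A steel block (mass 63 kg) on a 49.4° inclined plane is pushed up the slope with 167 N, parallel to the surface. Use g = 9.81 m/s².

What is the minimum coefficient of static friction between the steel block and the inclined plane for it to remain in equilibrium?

μ_s,min ≈ 0.752

N = m g cos θ = 402.2 N.
Friction must make up the shortfall along the incline: f = m g sin θ − P = 469.3 − 167 = 302.3 N.
At the threshold f = μ_s N, so μ_s,min = 302.3/402.2 = 0.752.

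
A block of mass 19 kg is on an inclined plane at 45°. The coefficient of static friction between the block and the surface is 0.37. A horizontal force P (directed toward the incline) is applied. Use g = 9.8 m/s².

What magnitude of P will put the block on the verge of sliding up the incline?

P ≈ 405 N

At impending motion up the slope, friction acts down-slope at its limit: f = μ_s N.
Perpendicular to the incline: N = m g cos θ + P sin θ.
Along the incline: P cos θ = m g sin θ + μ_s N = m g sin θ + μ_s (m g cos θ + P sin θ).
Solving, P (cos θ − μ_s sin θ) = m g (sin θ + μ_s cos θ), so P = 19×9.8×(sin 45° + 0.37 cos 45°)/(cos 45° − 0.37 sin 45°) = 186×0.9687/0.4455 = 405 N.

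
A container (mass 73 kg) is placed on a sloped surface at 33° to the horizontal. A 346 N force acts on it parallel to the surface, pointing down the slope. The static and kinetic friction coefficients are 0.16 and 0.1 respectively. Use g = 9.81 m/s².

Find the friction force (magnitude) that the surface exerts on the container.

Normal force: N = m g cos θ = 73 × 9.81 × cos 33° = 600.6 N.
The friction needed for equilibrium is m g sin θ + P = 390 + 346 = 736 N, measured positive up-slope.
Maximum static friction available: μ_s N = 0.16 × 600.6 = 96.1 N.
|736| exceeds 96.1 N, so the container slips down-slope; friction is kinetic, f = μ_k N = 0.1×600.6 = 60.1 N.

f ≈ 60.1 N (up the incline)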